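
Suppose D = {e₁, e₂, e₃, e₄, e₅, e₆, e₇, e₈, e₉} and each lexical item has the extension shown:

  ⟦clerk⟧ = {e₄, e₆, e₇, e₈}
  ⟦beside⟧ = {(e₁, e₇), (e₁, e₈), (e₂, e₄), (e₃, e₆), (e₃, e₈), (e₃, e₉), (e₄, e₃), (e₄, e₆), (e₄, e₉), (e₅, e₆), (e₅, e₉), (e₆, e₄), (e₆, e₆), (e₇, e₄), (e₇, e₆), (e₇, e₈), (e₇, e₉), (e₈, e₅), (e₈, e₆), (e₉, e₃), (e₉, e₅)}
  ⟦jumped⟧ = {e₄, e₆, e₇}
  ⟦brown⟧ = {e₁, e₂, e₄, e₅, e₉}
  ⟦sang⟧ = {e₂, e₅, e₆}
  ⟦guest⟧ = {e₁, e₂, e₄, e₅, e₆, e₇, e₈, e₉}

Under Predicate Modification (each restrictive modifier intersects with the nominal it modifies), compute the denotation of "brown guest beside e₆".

⟦beside e₆⟧ = {x : ⟨x, e₆⟩ ∈ ⟦beside⟧} = {e₃, e₄, e₅, e₆, e₇, e₈}
⟦guest⟧ = {e₁, e₂, e₄, e₅, e₆, e₇, e₈, e₉}
… ∩ ⟦beside e₆⟧ = {e₁, e₂, e₄, e₅, e₆, e₇, e₈, e₉} ∩ {e₃, e₄, e₅, e₆, e₇, e₈} = {e₄, e₅, e₆, e₇, e₈}
… ∩ ⟦brown⟧ = {e₄, e₅, e₆, e₇, e₈} ∩ {e₁, e₂, e₄, e₅, e₉} = {e₄, e₅}
So ⟦brown guest beside e₆⟧ = {e₄, e₅}.

{e₄, e₅}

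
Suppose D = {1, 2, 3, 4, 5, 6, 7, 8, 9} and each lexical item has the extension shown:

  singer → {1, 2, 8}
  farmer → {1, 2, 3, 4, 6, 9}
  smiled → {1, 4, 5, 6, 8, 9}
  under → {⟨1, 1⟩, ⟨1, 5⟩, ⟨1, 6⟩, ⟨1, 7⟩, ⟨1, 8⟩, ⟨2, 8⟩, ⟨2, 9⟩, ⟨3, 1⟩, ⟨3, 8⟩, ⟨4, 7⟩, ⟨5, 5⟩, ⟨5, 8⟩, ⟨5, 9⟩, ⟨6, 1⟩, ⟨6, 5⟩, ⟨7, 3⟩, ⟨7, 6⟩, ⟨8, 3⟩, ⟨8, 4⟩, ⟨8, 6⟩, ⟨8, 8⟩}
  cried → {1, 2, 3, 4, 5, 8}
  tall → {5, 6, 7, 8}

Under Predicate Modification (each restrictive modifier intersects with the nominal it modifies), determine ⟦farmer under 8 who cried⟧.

⟦under 8⟧ = {x : ⟨x, 8⟩ ∈ ⟦under⟧} = {1, 2, 3, 5, 8}
⟦who cried⟧ = ⟦cried⟧ = {1, 2, 3, 4, 5, 8}
⟦farmer⟧ = {1, 2, 3, 4, 6, 9}
… ∩ ⟦under 8⟧ = {1, 2, 3, 4, 6, 9} ∩ {1, 2, 3, 5, 8} = {1, 2, 3}
… ∩ ⟦who cried⟧ = {1, 2, 3} ∩ {1, 2, 3, 4, 5, 8} = {1, 2, 3}
So ⟦farmer under 8 who cried⟧ = {1, 2, 3}.

{1, 2, 3}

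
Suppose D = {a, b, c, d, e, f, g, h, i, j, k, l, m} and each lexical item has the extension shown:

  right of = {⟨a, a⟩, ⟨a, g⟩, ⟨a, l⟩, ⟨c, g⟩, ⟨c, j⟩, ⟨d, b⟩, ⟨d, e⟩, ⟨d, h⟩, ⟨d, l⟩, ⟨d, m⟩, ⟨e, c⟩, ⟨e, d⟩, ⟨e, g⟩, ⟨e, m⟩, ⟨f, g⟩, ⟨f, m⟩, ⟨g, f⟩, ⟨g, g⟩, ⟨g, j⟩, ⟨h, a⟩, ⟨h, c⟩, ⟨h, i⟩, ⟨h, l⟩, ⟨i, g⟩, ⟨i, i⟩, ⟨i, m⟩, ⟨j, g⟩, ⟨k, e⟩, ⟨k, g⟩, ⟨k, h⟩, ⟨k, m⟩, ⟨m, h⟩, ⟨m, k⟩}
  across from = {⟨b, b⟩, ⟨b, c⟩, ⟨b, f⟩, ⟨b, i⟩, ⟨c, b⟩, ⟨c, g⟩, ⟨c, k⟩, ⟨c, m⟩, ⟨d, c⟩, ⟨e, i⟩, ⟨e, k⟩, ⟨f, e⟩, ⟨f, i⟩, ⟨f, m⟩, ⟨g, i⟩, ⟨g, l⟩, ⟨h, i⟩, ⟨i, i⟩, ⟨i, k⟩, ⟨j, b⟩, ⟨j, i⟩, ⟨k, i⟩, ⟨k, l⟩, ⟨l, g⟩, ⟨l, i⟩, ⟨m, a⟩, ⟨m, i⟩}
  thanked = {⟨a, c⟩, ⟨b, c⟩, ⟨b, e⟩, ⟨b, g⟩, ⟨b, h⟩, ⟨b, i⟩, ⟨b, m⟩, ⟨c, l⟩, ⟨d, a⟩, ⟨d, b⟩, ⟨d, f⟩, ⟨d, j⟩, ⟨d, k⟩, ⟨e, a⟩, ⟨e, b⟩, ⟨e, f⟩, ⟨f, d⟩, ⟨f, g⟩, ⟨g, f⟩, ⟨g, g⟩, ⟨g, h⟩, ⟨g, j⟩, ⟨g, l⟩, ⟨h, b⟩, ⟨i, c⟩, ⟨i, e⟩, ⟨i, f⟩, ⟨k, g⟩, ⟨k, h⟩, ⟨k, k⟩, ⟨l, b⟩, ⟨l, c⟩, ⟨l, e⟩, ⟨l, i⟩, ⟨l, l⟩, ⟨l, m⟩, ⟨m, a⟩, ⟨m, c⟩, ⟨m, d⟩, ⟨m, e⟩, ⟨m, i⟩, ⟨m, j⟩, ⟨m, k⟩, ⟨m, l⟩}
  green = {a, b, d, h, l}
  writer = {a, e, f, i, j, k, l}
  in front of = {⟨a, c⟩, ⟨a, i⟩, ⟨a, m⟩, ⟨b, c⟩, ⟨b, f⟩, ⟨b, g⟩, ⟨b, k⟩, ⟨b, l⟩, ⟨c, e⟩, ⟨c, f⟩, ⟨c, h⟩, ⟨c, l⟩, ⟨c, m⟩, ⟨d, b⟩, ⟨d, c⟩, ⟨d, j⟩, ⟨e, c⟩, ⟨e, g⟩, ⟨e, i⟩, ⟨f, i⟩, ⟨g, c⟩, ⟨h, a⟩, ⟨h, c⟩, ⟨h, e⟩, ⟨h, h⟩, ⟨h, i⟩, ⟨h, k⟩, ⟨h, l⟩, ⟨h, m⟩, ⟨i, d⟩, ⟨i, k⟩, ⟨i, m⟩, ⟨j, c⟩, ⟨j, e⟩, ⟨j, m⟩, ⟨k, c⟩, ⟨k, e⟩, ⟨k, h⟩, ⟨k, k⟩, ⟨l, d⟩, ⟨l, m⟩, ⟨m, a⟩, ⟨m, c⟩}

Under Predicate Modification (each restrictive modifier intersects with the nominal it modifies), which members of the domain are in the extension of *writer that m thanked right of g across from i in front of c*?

{e, j, k}

⟦that m thanked⟧ = {x : ⟨m, x⟩ ∈ ⟦thanked⟧} = {a, c, d, e, i, j, k, l}
⟦right of g⟧ = {x : ⟨x, g⟩ ∈ ⟦right of⟧} = {a, c, e, f, g, i, j, k}
⟦across from i⟧ = {x : ⟨x, i⟩ ∈ ⟦across from⟧} = {b, e, f, g, h, i, j, k, l, m}
⟦in front of c⟧ = {x : ⟨x, c⟩ ∈ ⟦in front of⟧} = {a, b, d, e, g, h, j, k, m}
⟦writer⟧ = {a, e, f, i, j, k, l}
… ∩ ⟦that m thanked⟧ = {a, e, f, i, j, k, l} ∩ {a, c, d, e, i, j, k, l} = {a, e, i, j, k, l}
… ∩ ⟦right of g⟧ = {a, e, i, j, k, l} ∩ {a, c, e, f, g, i, j, k} = {a, e, i, j, k}
… ∩ ⟦across from i⟧ = {a, e, i, j, k} ∩ {b, e, f, g, h, i, j, k, l, m} = {e, i, j, k}
… ∩ ⟦in front of c⟧ = {e, i, j, k} ∩ {a, b, d, e, g, h, j, k, m} = {e, j, k}
So ⟦writer that m thanked right of g across from i in front of c⟧ = {e, j, k}.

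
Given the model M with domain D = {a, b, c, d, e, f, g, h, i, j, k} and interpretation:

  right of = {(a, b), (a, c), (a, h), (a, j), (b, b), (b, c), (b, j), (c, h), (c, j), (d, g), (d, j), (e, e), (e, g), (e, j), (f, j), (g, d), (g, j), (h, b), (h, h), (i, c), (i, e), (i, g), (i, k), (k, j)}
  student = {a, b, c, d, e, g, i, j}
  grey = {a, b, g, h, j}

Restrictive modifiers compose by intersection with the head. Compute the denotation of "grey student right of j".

{a, b, g}

⟦right of j⟧ = {x : ⟨x, j⟩ ∈ ⟦right of⟧} = {a, b, c, d, e, f, g, k}
⟦student⟧ = {a, b, c, d, e, g, i, j}
… ∩ ⟦right of j⟧ = {a, b, c, d, e, g, i, j} ∩ {a, b, c, d, e, f, g, k} = {a, b, c, d, e, g}
… ∩ ⟦grey⟧ = {a, b, c, d, e, g} ∩ {a, b, g, h, j} = {a, b, g}
So ⟦grey student right of j⟧ = {a, b, g}.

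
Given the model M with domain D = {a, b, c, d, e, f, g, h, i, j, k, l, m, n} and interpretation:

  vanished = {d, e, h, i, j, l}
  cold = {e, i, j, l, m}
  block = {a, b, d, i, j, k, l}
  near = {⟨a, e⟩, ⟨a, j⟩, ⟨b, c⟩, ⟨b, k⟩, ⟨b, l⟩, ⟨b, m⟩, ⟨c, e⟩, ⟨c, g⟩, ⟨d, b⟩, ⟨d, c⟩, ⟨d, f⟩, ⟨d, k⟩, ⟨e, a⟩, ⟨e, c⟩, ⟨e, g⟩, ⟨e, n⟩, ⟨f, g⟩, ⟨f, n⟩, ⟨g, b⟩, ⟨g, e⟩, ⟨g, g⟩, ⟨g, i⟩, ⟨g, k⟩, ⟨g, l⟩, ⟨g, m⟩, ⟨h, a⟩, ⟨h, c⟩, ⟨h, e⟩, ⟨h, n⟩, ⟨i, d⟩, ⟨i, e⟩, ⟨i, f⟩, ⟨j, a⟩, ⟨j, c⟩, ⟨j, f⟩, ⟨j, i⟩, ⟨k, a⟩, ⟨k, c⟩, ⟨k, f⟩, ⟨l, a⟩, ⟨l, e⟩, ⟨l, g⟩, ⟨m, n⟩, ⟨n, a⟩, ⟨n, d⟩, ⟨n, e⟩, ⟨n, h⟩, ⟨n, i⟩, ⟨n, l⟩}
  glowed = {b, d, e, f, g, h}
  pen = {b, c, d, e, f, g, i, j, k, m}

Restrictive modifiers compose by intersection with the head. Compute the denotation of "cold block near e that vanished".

⟦near e⟧ = {x : ⟨x, e⟩ ∈ ⟦near⟧} = {a, c, g, h, i, l, n}
⟦that vanished⟧ = ⟦vanished⟧ = {d, e, h, i, j, l}
⟦block⟧ = {a, b, d, i, j, k, l}
… ∩ ⟦near e⟧ = {a, b, d, i, j, k, l} ∩ {a, c, g, h, i, l, n} = {a, i, l}
… ∩ ⟦that vanished⟧ = {a, i, l} ∩ {d, e, h, i, j, l} = {i, l}
… ∩ ⟦cold⟧ = {i, l} ∩ {e, i, j, l, m} = {i, l}
So ⟦cold block near e that vanished⟧ = {i, l}.

{i, l}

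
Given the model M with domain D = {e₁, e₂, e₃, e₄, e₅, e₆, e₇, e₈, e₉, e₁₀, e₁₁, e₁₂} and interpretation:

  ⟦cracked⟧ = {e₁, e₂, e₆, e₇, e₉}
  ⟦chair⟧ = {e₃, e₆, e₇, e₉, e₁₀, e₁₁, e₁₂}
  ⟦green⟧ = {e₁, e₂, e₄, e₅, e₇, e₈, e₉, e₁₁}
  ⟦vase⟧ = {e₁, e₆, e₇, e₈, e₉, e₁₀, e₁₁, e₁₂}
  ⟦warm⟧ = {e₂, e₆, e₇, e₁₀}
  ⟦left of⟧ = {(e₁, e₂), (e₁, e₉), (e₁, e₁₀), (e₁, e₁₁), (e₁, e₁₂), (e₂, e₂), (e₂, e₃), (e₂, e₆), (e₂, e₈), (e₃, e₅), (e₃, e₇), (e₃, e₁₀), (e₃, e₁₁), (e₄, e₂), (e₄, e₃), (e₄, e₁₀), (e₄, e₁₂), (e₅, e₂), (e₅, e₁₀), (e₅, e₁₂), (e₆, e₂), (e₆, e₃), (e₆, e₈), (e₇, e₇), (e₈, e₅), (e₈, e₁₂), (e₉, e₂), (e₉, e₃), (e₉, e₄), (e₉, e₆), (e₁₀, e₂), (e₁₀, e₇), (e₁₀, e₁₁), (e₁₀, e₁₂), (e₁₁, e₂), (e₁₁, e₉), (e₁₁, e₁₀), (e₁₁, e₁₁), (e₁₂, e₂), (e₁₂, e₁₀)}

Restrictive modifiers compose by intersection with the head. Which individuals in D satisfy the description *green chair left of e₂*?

⟦left of e₂⟧ = {x : ⟨x, e₂⟩ ∈ ⟦left of⟧} = {e₁, e₂, e₄, e₅, e₆, e₉, e₁₀, e₁₁, e₁₂}
⟦chair⟧ = {e₃, e₆, e₇, e₉, e₁₀, e₁₁, e₁₂}
… ∩ ⟦left of e₂⟧ = {e₃, e₆, e₇, e₉, e₁₀, e₁₁, e₁₂} ∩ {e₁, e₂, e₄, e₅, e₆, e₉, e₁₀, e₁₁, e₁₂} = {e₆, e₉, e₁₀, e₁₁, e₁₂}
… ∩ ⟦green⟧ = {e₆, e₉, e₁₀, e₁₁, e₁₂} ∩ {e₁, e₂, e₄, e₅, e₇, e₈, e₉, e₁₁} = {e₉, e₁₁}
So ⟦green chair left of e₂⟧ = {e₉, e₁₁}.

{e₉, e₁₁}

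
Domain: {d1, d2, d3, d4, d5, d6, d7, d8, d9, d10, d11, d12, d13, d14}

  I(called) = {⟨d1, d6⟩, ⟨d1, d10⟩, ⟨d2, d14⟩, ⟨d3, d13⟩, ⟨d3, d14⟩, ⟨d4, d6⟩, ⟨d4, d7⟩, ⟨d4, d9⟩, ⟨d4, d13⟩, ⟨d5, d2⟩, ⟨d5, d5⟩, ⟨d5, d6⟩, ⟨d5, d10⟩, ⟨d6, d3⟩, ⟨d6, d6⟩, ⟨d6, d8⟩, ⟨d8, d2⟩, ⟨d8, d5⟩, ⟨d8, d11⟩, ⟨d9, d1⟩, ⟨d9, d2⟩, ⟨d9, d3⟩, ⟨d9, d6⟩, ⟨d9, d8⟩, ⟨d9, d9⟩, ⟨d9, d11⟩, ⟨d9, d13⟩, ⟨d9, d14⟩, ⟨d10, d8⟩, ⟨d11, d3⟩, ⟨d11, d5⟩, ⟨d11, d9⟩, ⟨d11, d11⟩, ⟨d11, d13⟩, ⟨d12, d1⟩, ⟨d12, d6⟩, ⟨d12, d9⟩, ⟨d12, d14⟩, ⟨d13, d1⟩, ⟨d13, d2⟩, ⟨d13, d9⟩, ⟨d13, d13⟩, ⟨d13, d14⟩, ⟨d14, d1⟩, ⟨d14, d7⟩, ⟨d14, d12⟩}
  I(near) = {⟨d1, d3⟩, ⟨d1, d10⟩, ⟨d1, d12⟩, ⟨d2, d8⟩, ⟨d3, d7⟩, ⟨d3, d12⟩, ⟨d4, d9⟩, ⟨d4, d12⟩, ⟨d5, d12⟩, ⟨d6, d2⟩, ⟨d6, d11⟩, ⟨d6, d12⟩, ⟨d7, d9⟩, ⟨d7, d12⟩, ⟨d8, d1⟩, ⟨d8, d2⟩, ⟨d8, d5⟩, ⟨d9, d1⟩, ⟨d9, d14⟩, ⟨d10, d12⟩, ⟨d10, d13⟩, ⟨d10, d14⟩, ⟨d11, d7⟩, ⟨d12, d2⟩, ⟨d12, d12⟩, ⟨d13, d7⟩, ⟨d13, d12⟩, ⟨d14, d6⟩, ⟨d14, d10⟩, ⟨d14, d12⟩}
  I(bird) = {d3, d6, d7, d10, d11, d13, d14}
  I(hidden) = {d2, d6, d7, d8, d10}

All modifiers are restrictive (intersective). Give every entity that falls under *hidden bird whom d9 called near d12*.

⟦whom d9 called⟧ = {x : ⟨d9, x⟩ ∈ ⟦called⟧} = {d1, d2, d3, d6, d8, d9, d11, d13, d14}
⟦near d12⟧ = {x : ⟨x, d12⟩ ∈ ⟦near⟧} = {d1, d3, d4, d5, d6, d7, d10, d12, d13, d14}
⟦bird⟧ = {d3, d6, d7, d10, d11, d13, d14}
… ∩ ⟦whom d9 called⟧ = {d3, d6, d7, d10, d11, d13, d14} ∩ {d1, d2, d3, d6, d8, d9, d11, d13, d14} = {d3, d6, d11, d13, d14}
… ∩ ⟦near d12⟧ = {d3, d6, d11, d13, d14} ∩ {d1, d3, d4, d5, d6, d7, d10, d12, d13, d14} = {d3, d6, d13, d14}
… ∩ ⟦hidden⟧ = {d3, d6, d13, d14} ∩ {d2, d6, d7, d8, d10} = {d6}
So ⟦hidden bird whom d9 called near d12⟧ = {d6}.

{d6}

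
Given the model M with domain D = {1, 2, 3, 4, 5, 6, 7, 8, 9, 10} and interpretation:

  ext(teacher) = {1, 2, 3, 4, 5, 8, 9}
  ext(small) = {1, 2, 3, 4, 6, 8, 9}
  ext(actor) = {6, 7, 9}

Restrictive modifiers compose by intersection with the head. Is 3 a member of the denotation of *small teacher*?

yes

⟦teacher⟧ = {1, 2, 3, 4, 5, 8, 9}
… ∩ ⟦small⟧ = {1, 2, 3, 4, 5, 8, 9} ∩ {1, 2, 3, 4, 6, 8, 9} = {1, 2, 3, 4, 8, 9}
⟦small teacher⟧ = {1, 2, 3, 4, 8, 9}; 3 ∈ this set.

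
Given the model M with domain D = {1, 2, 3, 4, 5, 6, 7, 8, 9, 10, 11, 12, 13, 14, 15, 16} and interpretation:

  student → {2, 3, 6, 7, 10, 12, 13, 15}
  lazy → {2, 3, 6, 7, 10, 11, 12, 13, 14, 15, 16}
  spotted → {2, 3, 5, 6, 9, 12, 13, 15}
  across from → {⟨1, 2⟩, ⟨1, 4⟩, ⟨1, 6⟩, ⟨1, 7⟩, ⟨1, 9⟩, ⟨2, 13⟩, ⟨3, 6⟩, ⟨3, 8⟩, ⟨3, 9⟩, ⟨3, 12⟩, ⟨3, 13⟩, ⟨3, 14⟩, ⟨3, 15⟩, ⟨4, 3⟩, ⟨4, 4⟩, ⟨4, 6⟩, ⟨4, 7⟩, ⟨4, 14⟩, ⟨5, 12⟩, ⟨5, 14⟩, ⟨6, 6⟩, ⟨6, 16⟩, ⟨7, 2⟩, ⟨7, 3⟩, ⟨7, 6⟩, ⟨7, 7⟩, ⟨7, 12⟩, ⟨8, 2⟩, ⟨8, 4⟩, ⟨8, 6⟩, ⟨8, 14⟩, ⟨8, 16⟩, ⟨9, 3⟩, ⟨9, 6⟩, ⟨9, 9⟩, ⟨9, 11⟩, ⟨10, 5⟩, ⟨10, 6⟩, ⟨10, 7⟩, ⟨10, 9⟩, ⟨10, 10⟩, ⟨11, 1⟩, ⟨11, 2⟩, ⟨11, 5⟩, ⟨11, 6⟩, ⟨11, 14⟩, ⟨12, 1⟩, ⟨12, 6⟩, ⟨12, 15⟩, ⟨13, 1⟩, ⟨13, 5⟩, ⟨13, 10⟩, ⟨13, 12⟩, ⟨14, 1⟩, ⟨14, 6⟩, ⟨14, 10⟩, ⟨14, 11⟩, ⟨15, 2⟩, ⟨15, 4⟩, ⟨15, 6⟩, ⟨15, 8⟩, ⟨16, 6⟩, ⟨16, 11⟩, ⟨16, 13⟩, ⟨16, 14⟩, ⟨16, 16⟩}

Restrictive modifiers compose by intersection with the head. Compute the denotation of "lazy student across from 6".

{3, 6, 7, 10, 12, 15}

⟦across from 6⟧ = {x : ⟨x, 6⟩ ∈ ⟦across from⟧} = {1, 3, 4, 6, 7, 8, 9, 10, 11, 12, 14, 15, 16}
⟦student⟧ = {2, 3, 6, 7, 10, 12, 13, 15}
… ∩ ⟦across from 6⟧ = {2, 3, 6, 7, 10, 12, 13, 15} ∩ {1, 3, 4, 6, 7, 8, 9, 10, 11, 12, 14, 15, 16} = {3, 6, 7, 10, 12, 15}
… ∩ ⟦lazy⟧ = {3, 6, 7, 10, 12, 15} ∩ {2, 3, 6, 7, 10, 11, 12, 13, 14, 15, 16} = {3, 6, 7, 10, 12, 15}
So ⟦lazy student across from 6⟧ = {3, 6, 7, 10, 12, 15}.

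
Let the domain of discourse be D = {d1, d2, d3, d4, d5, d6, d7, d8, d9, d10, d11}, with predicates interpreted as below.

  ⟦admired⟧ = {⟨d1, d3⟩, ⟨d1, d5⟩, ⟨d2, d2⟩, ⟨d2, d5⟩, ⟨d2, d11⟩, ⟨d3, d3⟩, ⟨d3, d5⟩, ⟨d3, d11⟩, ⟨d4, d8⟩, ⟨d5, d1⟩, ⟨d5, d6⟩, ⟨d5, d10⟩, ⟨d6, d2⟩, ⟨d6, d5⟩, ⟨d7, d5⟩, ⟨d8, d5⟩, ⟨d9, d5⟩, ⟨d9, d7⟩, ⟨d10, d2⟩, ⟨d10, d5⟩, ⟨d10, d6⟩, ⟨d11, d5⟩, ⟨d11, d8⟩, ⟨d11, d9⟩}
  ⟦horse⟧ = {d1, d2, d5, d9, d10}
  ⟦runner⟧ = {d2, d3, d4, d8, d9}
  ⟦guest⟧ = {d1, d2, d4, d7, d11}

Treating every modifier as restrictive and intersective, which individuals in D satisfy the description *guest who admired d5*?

⟦who admired d5⟧ = {x : ⟨x, d5⟩ ∈ ⟦admired⟧} = {d1, d2, d3, d6, d7, d8, d9, d10, d11}
⟦guest⟧ = {d1, d2, d4, d7, d11}
… ∩ ⟦who admired d5⟧ = {d1, d2, d4, d7, d11} ∩ {d1, d2, d3, d6, d7, d8, d9, d10, d11} = {d1, d2, d7, d11}
So ⟦guest who admired d5⟧ = {d1, d2, d7, d11}.

{d1, d2, d7, d11}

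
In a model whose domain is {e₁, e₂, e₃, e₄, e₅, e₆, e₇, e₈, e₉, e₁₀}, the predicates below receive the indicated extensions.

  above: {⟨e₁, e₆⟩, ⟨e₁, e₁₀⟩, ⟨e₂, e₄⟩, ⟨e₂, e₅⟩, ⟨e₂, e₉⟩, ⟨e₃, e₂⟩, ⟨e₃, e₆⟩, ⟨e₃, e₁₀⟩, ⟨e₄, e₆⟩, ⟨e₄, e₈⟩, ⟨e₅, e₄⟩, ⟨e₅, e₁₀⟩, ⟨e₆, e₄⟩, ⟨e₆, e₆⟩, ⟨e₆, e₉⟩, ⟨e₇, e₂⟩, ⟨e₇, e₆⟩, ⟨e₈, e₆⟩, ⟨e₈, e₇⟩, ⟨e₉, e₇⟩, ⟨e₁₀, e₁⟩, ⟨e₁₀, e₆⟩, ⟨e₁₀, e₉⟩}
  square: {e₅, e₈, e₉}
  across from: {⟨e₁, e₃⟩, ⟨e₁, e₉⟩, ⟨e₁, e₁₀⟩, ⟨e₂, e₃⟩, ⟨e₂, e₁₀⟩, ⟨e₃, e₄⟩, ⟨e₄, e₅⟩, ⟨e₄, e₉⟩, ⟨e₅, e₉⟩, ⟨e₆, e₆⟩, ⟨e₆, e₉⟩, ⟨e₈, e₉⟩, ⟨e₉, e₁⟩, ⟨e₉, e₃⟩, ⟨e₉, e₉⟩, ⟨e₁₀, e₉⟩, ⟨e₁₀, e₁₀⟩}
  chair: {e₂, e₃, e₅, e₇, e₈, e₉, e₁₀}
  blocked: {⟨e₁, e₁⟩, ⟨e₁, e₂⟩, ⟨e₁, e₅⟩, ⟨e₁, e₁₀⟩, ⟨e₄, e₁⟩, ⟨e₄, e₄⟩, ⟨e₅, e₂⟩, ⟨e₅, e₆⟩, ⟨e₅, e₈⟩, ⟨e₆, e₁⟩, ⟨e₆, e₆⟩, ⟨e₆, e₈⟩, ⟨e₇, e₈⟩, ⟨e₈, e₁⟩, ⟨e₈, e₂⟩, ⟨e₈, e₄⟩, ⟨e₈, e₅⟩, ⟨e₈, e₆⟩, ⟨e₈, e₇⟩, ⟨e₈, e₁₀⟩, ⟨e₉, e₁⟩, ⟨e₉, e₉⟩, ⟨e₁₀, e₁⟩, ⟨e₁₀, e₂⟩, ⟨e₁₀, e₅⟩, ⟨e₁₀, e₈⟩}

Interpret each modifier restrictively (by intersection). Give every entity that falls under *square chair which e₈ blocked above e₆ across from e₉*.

∅

⟦which e₈ blocked⟧ = {x : ⟨e₈, x⟩ ∈ ⟦blocked⟧} = {e₁, e₂, e₄, e₅, e₆, e₇, e₁₀}
⟦above e₆⟧ = {x : ⟨x, e₆⟩ ∈ ⟦above⟧} = {e₁, e₃, e₄, e₆, e₇, e₈, e₁₀}
⟦across from e₉⟧ = {x : ⟨x, e₉⟩ ∈ ⟦across from⟧} = {e₁, e₄, e₅, e₆, e₈, e₉, e₁₀}
⟦chair⟧ = {e₂, e₃, e₅, e₇, e₈, e₉, e₁₀}
… ∩ ⟦which e₈ blocked⟧ = {e₂, e₃, e₅, e₇, e₈, e₉, e₁₀} ∩ {e₁, e₂, e₄, e₅, e₆, e₇, e₁₀} = {e₂, e₅, e₇, e₁₀}
… ∩ ⟦above e₆⟧ = {e₂, e₅, e₇, e₁₀} ∩ {e₁, e₃, e₄, e₆, e₇, e₈, e₁₀} = {e₇, e₁₀}
… ∩ ⟦across from e₉⟧ = {e₇, e₁₀} ∩ {e₁, e₄, e₅, e₆, e₈, e₉, e₁₀} = {e₁₀}
… ∩ ⟦square⟧ = {e₁₀} ∩ {e₅, e₈, e₉} = ∅
So ⟦square chair which e₈ blocked above e₆ across from e₉⟧ = ∅.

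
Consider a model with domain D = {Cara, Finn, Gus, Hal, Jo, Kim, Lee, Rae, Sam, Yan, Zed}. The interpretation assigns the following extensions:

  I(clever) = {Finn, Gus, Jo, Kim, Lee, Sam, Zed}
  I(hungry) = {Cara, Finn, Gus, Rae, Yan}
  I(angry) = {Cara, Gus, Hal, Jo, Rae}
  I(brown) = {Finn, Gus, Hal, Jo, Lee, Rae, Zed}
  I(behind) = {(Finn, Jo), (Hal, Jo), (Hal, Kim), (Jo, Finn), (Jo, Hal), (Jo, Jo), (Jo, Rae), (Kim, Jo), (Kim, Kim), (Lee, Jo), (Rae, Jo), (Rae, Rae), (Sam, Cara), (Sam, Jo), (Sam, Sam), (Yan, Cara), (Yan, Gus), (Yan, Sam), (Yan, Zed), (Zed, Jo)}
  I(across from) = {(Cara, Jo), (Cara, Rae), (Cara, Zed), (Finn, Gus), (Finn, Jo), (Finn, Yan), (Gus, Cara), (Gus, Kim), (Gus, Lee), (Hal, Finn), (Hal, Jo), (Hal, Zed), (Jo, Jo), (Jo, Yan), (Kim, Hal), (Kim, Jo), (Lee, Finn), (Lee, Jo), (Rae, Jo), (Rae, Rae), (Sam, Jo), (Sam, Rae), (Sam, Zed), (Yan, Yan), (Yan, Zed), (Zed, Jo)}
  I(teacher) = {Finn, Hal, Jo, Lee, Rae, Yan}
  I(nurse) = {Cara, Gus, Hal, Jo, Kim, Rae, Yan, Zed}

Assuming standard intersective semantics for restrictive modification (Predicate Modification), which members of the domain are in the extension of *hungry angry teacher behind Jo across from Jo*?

{Rae}

⟦behind Jo⟧ = {x : ⟨x, Jo⟩ ∈ ⟦behind⟧} = {Finn, Hal, Jo, Kim, Lee, Rae, Sam, Zed}
⟦across from Jo⟧ = {x : ⟨x, Jo⟩ ∈ ⟦across from⟧} = {Cara, Finn, Hal, Jo, Kim, Lee, Rae, Sam, Zed}
⟦teacher⟧ = {Finn, Hal, Jo, Lee, Rae, Yan}
… ∩ ⟦behind Jo⟧ = {Finn, Hal, Jo, Lee, Rae, Yan} ∩ {Finn, Hal, Jo, Kim, Lee, Rae, Sam, Zed} = {Finn, Hal, Jo, Lee, Rae}
… ∩ ⟦across from Jo⟧ = {Finn, Hal, Jo, Lee, Rae} ∩ {Cara, Finn, Hal, Jo, Kim, Lee, Rae, Sam, Zed} = {Finn, Hal, Jo, Lee, Rae}
… ∩ ⟦hungry⟧ = {Finn, Hal, Jo, Lee, Rae} ∩ {Cara, Finn, Gus, Rae, Yan} = {Finn, Rae}
… ∩ ⟦angry⟧ = {Finn, Rae} ∩ {Cara, Gus, Hal, Jo, Rae} = {Rae}
So ⟦hungry angry teacher behind Jo across from Jo⟧ = {Rae}.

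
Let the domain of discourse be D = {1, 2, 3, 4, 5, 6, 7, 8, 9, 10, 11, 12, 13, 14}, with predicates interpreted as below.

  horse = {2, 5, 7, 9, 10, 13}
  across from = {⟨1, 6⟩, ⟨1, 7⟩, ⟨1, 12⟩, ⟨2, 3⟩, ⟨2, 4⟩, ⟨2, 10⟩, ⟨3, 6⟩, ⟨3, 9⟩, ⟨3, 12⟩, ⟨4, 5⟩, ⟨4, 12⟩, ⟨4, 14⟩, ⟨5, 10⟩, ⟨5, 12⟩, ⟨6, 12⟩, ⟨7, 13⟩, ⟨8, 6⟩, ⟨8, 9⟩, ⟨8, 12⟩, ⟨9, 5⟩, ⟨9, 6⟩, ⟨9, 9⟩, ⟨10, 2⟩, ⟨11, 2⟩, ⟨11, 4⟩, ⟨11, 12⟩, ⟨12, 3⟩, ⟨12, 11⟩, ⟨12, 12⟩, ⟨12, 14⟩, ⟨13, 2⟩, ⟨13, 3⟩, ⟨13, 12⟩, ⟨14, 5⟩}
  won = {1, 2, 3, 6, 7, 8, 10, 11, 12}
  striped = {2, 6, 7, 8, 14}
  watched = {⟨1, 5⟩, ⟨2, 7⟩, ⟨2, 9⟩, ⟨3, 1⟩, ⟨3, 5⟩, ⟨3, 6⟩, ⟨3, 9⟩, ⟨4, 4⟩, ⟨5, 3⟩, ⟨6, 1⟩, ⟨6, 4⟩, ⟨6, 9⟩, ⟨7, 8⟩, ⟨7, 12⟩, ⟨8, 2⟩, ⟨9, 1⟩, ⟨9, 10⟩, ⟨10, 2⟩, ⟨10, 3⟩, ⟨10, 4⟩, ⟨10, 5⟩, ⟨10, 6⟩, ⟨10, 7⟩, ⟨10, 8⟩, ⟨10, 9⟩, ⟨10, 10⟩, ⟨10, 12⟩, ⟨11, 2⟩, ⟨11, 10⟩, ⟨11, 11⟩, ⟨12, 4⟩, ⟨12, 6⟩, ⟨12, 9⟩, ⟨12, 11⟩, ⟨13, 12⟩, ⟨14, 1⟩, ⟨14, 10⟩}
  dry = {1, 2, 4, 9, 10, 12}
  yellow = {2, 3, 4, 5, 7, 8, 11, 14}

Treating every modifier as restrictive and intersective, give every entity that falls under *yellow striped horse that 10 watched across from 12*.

⟦that 10 watched⟧ = {x : ⟨10, x⟩ ∈ ⟦watched⟧} = {2, 3, 4, 5, 6, 7, 8, 9, 10, 12}
⟦across from 12⟧ = {x : ⟨x, 12⟩ ∈ ⟦across from⟧} = {1, 3, 4, 5, 6, 8, 11, 12, 13}
⟦horse⟧ = {2, 5, 7, 9, 10, 13}
… ∩ ⟦that 10 watched⟧ = {2, 5, 7, 9, 10, 13} ∩ {2, 3, 4, 5, 6, 7, 8, 9, 10, 12} = {2, 5, 7, 9, 10}
… ∩ ⟦across from 12⟧ = {2, 5, 7, 9, 10} ∩ {1, 3, 4, 5, 6, 8, 11, 12, 13} = {5}
… ∩ ⟦yellow⟧ = {5} ∩ {2, 3, 4, 5, 7, 8, 11, 14} = {5}
… ∩ ⟦striped⟧ = {5} ∩ {2, 6, 7, 8, 14} = ∅
So ⟦yellow striped horse that 10 watched across from 12⟧ = { }.

{ }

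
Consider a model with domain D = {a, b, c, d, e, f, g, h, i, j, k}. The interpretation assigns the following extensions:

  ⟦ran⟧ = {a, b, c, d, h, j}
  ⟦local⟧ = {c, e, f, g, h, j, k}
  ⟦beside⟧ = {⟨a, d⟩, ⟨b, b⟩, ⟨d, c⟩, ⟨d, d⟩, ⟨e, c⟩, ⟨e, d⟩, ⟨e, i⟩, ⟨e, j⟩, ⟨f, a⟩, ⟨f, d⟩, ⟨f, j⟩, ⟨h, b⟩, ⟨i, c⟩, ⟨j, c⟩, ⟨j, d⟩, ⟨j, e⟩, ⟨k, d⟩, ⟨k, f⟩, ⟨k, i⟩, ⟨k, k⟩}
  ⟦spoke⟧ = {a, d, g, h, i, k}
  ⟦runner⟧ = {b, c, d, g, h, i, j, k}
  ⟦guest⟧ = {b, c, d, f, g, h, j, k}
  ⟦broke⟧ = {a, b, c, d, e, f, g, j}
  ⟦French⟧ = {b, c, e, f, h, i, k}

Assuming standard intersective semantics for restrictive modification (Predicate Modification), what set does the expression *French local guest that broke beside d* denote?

{f}

⟦that broke⟧ = ⟦broke⟧ = {a, b, c, d, e, f, g, j}
⟦beside d⟧ = {x : ⟨x, d⟩ ∈ ⟦beside⟧} = {a, d, e, f, j, k}
⟦guest⟧ = {b, c, d, f, g, h, j, k}
… ∩ ⟦that broke⟧ = {b, c, d, f, g, h, j, k} ∩ {a, b, c, d, e, f, g, j} = {b, c, d, f, g, j}
… ∩ ⟦beside d⟧ = {b, c, d, f, g, j} ∩ {a, d, e, f, j, k} = {d, f, j}
… ∩ ⟦French⟧ = {d, f, j} ∩ {b, c, e, f, h, i, k} = {f}
… ∩ ⟦local⟧ = {f} ∩ {c, e, f, g, h, j, k} = {f}
So ⟦French local guest that broke beside d⟧ = {f}.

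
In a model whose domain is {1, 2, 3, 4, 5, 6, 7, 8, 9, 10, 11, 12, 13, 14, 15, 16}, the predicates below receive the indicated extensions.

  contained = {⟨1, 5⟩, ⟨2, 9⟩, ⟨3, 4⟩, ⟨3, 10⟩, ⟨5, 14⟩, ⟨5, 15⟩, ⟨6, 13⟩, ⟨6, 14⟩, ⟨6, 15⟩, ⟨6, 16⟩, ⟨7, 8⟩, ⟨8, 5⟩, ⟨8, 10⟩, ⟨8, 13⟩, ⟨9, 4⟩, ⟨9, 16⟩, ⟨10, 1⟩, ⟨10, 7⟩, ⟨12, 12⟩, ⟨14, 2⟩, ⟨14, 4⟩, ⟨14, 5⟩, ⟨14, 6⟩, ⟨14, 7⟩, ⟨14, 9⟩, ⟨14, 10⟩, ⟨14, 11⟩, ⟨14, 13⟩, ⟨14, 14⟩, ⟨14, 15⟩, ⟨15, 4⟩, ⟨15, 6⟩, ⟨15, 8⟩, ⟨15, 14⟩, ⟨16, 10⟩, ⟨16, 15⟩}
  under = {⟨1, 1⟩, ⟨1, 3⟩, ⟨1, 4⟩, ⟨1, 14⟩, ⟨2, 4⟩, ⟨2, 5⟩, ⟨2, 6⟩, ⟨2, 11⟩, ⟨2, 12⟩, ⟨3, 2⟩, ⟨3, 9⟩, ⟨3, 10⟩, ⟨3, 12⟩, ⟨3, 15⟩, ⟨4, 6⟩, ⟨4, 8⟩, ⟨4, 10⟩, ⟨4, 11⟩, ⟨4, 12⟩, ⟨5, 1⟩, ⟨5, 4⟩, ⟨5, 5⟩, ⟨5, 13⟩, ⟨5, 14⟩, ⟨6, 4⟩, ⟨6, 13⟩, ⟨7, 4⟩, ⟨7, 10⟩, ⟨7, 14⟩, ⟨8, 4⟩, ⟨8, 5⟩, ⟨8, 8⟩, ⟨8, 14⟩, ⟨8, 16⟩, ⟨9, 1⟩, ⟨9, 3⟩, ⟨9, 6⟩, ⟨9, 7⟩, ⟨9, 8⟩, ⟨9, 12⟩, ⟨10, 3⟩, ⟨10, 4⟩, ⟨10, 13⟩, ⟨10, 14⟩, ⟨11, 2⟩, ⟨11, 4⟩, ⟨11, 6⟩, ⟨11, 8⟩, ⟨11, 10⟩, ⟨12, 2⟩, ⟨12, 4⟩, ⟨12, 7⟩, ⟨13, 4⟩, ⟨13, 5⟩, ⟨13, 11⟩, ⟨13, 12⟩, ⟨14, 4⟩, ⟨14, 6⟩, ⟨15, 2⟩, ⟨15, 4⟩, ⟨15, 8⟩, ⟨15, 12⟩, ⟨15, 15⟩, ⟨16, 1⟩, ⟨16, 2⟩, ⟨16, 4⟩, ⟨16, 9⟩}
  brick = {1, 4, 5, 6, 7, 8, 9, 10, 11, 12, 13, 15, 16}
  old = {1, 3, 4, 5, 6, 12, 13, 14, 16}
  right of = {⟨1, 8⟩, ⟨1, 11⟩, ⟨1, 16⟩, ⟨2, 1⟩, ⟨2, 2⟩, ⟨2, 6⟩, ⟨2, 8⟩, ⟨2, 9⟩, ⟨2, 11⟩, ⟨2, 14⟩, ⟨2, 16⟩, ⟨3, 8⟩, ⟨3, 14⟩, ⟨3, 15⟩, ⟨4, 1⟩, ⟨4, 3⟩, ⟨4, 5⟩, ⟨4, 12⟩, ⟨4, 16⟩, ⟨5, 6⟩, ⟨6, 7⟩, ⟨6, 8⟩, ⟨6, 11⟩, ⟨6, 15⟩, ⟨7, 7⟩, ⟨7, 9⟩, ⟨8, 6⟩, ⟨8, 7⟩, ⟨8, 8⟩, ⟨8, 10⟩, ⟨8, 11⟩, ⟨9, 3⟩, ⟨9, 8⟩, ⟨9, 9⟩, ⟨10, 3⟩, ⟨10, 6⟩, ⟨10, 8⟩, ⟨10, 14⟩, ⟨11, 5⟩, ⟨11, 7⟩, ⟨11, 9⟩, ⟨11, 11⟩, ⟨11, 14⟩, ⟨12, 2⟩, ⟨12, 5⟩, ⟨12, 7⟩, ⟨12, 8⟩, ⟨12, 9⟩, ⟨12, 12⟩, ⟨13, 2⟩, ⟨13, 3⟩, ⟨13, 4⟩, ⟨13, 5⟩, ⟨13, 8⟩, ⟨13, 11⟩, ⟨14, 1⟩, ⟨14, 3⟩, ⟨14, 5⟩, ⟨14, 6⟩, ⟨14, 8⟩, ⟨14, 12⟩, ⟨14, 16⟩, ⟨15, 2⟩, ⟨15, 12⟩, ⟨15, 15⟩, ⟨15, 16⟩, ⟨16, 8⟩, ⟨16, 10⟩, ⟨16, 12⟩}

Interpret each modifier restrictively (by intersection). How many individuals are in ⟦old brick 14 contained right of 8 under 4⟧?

⟦14 contained⟧ = {x : ⟨14, x⟩ ∈ ⟦contained⟧} = {2, 4, 5, 6, 7, 9, 10, 11, 13, 14, 15}
⟦right of 8⟧ = {x : ⟨x, 8⟩ ∈ ⟦right of⟧} = {1, 2, 3, 6, 8, 9, 10, 12, 13, 14, 16}
⟦under 4⟧ = {x : ⟨x, 4⟩ ∈ ⟦under⟧} = {1, 2, 5, 6, 7, 8, 10, 11, 12, 13, 14, 15, 16}
⟦brick⟧ = {1, 4, 5, 6, 7, 8, 9, 10, 11, 12, 13, 15, 16}
… ∩ ⟦14 contained⟧ = {1, 4, 5, 6, 7, 8, 9, 10, 11, 12, 13, 15, 16} ∩ {2, 4, 5, 6, 7, 9, 10, 11, 13, 14, 15} = {4, 5, 6, 7, 9, 10, 11, 13, 15}
… ∩ ⟦right of 8⟧ = {4, 5, 6, 7, 9, 10, 11, 13, 15} ∩ {1, 2, 3, 6, 8, 9, 10, 12, 13, 14, 16} = {6, 9, 10, 13}
… ∩ ⟦under 4⟧ = {6, 9, 10, 13} ∩ {1, 2, 5, 6, 7, 8, 10, 11, 12, 13, 14, 15, 16} = {6, 10, 13}
… ∩ ⟦old⟧ = {6, 10, 13} ∩ {1, 3, 4, 5, 6, 12, 13, 14, 16} = {6, 13}
⟦old brick 14 contained right of 8 under 4⟧ = {6, 13}, so the cardinality is 2.

2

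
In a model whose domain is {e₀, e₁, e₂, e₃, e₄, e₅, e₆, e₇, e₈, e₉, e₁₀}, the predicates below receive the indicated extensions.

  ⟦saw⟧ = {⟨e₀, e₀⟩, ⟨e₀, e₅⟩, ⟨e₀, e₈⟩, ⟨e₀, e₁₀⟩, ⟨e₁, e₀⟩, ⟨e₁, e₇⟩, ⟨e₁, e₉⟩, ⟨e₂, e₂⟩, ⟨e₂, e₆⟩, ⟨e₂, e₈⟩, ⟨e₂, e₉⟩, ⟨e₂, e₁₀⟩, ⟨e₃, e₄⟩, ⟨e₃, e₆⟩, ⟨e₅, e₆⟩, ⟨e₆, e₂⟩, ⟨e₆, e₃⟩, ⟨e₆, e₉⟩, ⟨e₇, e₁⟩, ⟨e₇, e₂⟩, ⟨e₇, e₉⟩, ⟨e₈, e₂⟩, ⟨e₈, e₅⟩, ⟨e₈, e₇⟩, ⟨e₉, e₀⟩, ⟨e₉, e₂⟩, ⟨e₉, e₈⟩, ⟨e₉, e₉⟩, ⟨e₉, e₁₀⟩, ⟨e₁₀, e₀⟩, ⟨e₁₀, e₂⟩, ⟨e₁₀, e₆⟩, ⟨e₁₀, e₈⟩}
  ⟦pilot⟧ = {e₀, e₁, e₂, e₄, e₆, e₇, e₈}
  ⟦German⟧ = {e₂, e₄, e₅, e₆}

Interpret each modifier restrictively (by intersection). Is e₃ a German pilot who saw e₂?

no

⟦who saw e₂⟧ = {x : ⟨x, e₂⟩ ∈ ⟦saw⟧} = {e₂, e₆, e₇, e₈, e₉, e₁₀}
⟦pilot⟧ = {e₀, e₁, e₂, e₄, e₆, e₇, e₈}
… ∩ ⟦who saw e₂⟧ = {e₀, e₁, e₂, e₄, e₆, e₇, e₈} ∩ {e₂, e₆, e₇, e₈, e₉, e₁₀} = {e₂, e₆, e₇, e₈}
… ∩ ⟦German⟧ = {e₂, e₆, e₇, e₈} ∩ {e₂, e₄, e₅, e₆} = {e₂, e₆}
⟦German pilot who saw e₂⟧ = {e₂, e₆}; e₃ ∉ this set.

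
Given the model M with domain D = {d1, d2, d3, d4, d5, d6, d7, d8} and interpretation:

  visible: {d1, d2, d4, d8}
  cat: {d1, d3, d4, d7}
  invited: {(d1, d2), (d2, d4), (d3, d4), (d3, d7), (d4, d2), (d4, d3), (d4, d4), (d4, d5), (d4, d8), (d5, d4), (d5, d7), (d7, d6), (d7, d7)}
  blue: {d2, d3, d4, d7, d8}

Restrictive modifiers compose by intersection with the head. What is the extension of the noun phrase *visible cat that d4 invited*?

⟦that d4 invited⟧ = {x : ⟨d4, x⟩ ∈ ⟦invited⟧} = {d2, d3, d4, d5, d8}
⟦cat⟧ = {d1, d3, d4, d7}
… ∩ ⟦that d4 invited⟧ = {d1, d3, d4, d7} ∩ {d2, d3, d4, d5, d8} = {d3, d4}
… ∩ ⟦visible⟧ = {d3, d4} ∩ {d1, d2, d4, d8} = {d4}
So ⟦visible cat that d4 invited⟧ = {d4}.

{d4}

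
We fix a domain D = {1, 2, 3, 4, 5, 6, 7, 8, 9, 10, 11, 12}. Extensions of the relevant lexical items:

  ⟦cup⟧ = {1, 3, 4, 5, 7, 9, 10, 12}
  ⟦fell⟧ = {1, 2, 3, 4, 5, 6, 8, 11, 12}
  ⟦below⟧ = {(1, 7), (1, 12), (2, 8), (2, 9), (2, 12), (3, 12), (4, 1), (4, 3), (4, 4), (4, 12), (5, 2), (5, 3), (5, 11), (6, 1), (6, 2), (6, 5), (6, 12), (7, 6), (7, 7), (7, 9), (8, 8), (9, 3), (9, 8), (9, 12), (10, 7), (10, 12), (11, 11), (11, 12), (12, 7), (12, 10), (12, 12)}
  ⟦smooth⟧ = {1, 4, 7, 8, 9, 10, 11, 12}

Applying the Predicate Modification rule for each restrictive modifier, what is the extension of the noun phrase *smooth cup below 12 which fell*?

{1, 4, 12}

⟦below 12⟧ = {x : ⟨x, 12⟩ ∈ ⟦below⟧} = {1, 2, 3, 4, 6, 9, 10, 11, 12}
⟦which fell⟧ = ⟦fell⟧ = {1, 2, 3, 4, 5, 6, 8, 11, 12}
⟦cup⟧ = {1, 3, 4, 5, 7, 9, 10, 12}
… ∩ ⟦below 12⟧ = {1, 3, 4, 5, 7, 9, 10, 12} ∩ {1, 2, 3, 4, 6, 9, 10, 11, 12} = {1, 3, 4, 9, 10, 12}
… ∩ ⟦which fell⟧ = {1, 3, 4, 9, 10, 12} ∩ {1, 2, 3, 4, 5, 6, 8, 11, 12} = {1, 3, 4, 12}
… ∩ ⟦smooth⟧ = {1, 3, 4, 12} ∩ {1, 4, 7, 8, 9, 10, 11, 12} = {1, 4, 12}
So ⟦smooth cup below 12 which fell⟧ = {1, 4, 12}.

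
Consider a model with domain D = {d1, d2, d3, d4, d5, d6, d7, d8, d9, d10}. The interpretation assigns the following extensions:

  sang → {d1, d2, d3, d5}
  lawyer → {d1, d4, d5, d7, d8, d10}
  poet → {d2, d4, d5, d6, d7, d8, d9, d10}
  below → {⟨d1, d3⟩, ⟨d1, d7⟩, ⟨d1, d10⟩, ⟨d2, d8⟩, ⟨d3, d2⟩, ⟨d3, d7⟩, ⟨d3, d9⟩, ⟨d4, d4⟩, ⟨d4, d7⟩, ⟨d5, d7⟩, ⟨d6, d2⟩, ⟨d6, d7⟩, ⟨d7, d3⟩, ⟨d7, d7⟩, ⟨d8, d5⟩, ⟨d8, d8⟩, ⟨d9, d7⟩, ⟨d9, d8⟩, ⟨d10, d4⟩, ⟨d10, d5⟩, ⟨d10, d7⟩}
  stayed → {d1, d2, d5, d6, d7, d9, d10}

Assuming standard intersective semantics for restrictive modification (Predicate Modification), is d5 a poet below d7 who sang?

yes

⟦below d7⟧ = {x : ⟨x, d7⟩ ∈ ⟦below⟧} = {d1, d3, d4, d5, d6, d7, d9, d10}
⟦who sang⟧ = ⟦sang⟧ = {d1, d2, d3, d5}
⟦poet⟧ = {d2, d4, d5, d6, d7, d8, d9, d10}
… ∩ ⟦below d7⟧ = {d2, d4, d5, d6, d7, d8, d9, d10} ∩ {d1, d3, d4, d5, d6, d7, d9, d10} = {d4, d5, d6, d7, d9, d10}
… ∩ ⟦who sang⟧ = {d4, d5, d6, d7, d9, d10} ∩ {d1, d2, d3, d5} = {d5}
⟦poet below d7 who sang⟧ = {d5}; d5 ∈ this set.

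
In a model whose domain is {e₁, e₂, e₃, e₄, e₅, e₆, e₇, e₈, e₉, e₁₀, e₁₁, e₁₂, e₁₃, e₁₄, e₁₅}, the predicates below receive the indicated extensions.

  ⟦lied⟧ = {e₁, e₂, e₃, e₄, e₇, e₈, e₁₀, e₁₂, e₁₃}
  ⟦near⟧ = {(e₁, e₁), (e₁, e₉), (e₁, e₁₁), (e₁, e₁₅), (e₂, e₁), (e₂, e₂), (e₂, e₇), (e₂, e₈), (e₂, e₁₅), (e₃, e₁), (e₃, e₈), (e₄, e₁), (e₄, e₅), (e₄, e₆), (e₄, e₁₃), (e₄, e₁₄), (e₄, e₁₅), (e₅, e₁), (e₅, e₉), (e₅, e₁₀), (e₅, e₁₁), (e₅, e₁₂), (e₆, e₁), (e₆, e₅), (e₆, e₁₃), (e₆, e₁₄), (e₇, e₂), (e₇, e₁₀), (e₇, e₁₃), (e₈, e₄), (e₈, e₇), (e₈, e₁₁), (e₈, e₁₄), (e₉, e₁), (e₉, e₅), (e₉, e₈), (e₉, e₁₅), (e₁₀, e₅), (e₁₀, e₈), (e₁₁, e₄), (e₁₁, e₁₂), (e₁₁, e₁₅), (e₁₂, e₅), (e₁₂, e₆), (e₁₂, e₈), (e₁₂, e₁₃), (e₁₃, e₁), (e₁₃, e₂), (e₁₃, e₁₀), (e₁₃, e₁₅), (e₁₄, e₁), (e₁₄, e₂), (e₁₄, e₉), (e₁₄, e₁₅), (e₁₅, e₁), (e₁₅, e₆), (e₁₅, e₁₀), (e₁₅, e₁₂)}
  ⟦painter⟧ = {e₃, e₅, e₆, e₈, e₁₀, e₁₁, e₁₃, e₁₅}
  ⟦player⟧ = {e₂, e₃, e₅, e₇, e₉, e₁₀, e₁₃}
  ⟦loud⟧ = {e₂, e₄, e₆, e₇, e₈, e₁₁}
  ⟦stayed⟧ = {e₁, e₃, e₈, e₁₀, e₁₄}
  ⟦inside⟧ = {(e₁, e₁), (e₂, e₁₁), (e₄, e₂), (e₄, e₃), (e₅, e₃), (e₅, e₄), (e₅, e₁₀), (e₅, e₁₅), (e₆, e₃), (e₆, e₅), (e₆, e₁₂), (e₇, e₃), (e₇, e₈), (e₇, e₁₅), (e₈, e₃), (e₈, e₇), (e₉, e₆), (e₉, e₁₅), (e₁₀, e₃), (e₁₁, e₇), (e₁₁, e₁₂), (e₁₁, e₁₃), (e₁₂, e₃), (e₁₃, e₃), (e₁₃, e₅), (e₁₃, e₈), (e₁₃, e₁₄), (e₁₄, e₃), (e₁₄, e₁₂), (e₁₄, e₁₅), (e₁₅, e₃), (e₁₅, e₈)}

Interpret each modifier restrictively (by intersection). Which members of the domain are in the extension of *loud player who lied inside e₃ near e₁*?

⟦who lied⟧ = ⟦lied⟧ = {e₁, e₂, e₃, e₄, e₇, e₈, e₁₀, e₁₂, e₁₃}
⟦inside e₃⟧ = {x : ⟨x, e₃⟩ ∈ ⟦inside⟧} = {e₄, e₅, e₆, e₇, e₈, e₁₀, e₁₂, e₁₃, e₁₄, e₁₅}
⟦near e₁⟧ = {x : ⟨x, e₁⟩ ∈ ⟦near⟧} = {e₁, e₂, e₃, e₄, e₅, e₆, e₉, e₁₃, e₁₄, e₁₅}
⟦player⟧ = {e₂, e₃, e₅, e₇, e₉, e₁₀, e₁₃}
… ∩ ⟦who lied⟧ = {e₂, e₃, e₅, e₇, e₉, e₁₀, e₁₃} ∩ {e₁, e₂, e₃, e₄, e₇, e₈, e₁₀, e₁₂, e₁₃} = {e₂, e₃, e₇, e₁₀, e₁₃}
… ∩ ⟦inside e₃⟧ = {e₂, e₃, e₇, e₁₀, e₁₃} ∩ {e₄, e₅, e₆, e₇, e₈, e₁₀, e₁₂, e₁₃, e₁₄, e₁₅} = {e₇, e₁₀, e₁₃}
… ∩ ⟦near e₁⟧ = {e₇, e₁₀, e₁₃} ∩ {e₁, e₂, e₃, e₄, e₅, e₆, e₉, e₁₃, e₁₄, e₁₅} = {e₁₃}
… ∩ ⟦loud⟧ = {e₁₃} ∩ {e₂, e₄, e₆, e₇, e₈, e₁₁} = ∅
So ⟦loud player who lied inside e₃ near e₁⟧ = { }.

{ }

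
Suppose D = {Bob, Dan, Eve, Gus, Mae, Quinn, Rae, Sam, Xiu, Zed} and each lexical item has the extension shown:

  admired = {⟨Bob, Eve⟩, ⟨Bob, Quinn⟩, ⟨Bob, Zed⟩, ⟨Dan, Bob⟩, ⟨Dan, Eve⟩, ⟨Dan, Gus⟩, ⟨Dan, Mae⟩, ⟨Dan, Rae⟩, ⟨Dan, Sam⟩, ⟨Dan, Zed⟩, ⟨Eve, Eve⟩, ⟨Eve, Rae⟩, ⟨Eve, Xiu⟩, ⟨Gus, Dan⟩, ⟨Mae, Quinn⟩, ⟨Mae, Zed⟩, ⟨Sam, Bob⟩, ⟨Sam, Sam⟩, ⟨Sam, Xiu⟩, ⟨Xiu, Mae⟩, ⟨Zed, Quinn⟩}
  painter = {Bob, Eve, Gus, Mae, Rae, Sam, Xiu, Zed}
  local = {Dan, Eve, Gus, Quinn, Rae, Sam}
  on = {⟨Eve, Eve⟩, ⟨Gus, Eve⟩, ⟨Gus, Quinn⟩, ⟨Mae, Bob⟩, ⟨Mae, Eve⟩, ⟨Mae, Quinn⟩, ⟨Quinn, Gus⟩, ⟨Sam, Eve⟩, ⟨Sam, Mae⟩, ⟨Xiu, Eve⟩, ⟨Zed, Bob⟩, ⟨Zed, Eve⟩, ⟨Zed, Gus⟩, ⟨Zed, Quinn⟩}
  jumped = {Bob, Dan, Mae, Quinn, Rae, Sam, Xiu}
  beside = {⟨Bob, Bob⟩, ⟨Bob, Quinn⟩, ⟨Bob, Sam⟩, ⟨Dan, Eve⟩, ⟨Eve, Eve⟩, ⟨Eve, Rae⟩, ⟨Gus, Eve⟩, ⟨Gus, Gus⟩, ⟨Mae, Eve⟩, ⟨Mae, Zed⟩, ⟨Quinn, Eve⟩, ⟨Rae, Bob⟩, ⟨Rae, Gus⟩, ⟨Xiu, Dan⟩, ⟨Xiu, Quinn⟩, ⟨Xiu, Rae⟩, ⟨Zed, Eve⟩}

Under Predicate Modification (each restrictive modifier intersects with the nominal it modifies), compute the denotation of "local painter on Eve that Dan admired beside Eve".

⟦on Eve⟧ = {x : ⟨x, Eve⟩ ∈ ⟦on⟧} = {Eve, Gus, Mae, Sam, Xiu, Zed}
⟦that Dan admired⟧ = {x : ⟨Dan, x⟩ ∈ ⟦admired⟧} = {Bob, Eve, Gus, Mae, Rae, Sam, Zed}
⟦beside Eve⟧ = {x : ⟨x, Eve⟩ ∈ ⟦beside⟧} = {Dan, Eve, Gus, Mae, Quinn, Zed}
⟦painter⟧ = {Bob, Eve, Gus, Mae, Rae, Sam, Xiu, Zed}
… ∩ ⟦on Eve⟧ = {Bob, Eve, Gus, Mae, Rae, Sam, Xiu, Zed} ∩ {Eve, Gus, Mae, Sam, Xiu, Zed} = {Eve, Gus, Mae, Sam, Xiu, Zed}
… ∩ ⟦that Dan admired⟧ = {Eve, Gus, Mae, Sam, Xiu, Zed} ∩ {Bob, Eve, Gus, Mae, Rae, Sam, Zed} = {Eve, Gus, Mae, Sam, Zed}
… ∩ ⟦beside Eve⟧ = {Eve, Gus, Mae, Sam, Zed} ∩ {Dan, Eve, Gus, Mae, Quinn, Zed} = {Eve, Gus, Mae, Zed}
… ∩ ⟦local⟧ = {Eve, Gus, Mae, Zed} ∩ {Dan, Eve, Gus, Quinn, Rae, Sam} = {Eve, Gus}
So ⟦local painter on Eve that Dan admired beside Eve⟧ = {Eve, Gus}.

{Eve, Gus}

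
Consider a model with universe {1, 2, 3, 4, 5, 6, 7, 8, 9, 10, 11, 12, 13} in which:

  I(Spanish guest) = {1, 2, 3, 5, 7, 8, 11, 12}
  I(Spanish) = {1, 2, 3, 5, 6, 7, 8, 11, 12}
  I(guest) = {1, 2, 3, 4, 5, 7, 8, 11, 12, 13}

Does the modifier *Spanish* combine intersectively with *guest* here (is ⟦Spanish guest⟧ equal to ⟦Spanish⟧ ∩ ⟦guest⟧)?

⟦Spanish⟧ ∩ ⟦guest⟧ = {1, 2, 3, 5, 6, 7, 8, 11, 12} ∩ {1, 2, 3, 4, 5, 7, 8, 11, 12, 13} = {1, 2, 3, 5, 7, 8, 11, 12}
Observed ⟦Spanish guest⟧ = {1, 2, 3, 5, 7, 8, 11, 12}.
These coincide, so the modifier is intersective here.

yes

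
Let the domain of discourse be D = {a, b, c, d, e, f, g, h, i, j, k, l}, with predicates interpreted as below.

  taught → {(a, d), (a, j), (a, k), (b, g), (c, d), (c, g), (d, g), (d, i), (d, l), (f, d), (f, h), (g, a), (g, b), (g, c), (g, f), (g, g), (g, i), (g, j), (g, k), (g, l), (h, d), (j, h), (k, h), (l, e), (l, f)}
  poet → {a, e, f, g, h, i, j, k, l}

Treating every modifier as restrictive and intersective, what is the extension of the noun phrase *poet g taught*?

{a, f, g, i, j, k, l}

⟦g taught⟧ = {x : ⟨g, x⟩ ∈ ⟦taught⟧} = {a, b, c, f, g, i, j, k, l}
⟦poet⟧ = {a, e, f, g, h, i, j, k, l}
… ∩ ⟦g taught⟧ = {a, e, f, g, h, i, j, k, l} ∩ {a, b, c, f, g, i, j, k, l} = {a, f, g, i, j, k, l}
So ⟦poet g taught⟧ = {a, f, g, i, j, k, l}.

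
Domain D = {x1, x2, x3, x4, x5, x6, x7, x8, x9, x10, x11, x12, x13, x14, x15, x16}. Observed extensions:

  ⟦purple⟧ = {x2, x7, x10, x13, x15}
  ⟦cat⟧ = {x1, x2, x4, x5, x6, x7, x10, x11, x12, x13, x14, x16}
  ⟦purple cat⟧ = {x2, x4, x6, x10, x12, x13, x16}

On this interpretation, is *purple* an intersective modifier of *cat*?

no

⟦purple⟧ ∩ ⟦cat⟧ = {x2, x7, x10, x13, x15} ∩ {x1, x2, x4, x5, x6, x7, x10, x11, x12, x13, x14, x16} = {x2, x7, x10, x13}
Observed ⟦purple cat⟧ = {x2, x4, x6, x10, x12, x13, x16}.
These differ, so the modifier is not intersective in this model.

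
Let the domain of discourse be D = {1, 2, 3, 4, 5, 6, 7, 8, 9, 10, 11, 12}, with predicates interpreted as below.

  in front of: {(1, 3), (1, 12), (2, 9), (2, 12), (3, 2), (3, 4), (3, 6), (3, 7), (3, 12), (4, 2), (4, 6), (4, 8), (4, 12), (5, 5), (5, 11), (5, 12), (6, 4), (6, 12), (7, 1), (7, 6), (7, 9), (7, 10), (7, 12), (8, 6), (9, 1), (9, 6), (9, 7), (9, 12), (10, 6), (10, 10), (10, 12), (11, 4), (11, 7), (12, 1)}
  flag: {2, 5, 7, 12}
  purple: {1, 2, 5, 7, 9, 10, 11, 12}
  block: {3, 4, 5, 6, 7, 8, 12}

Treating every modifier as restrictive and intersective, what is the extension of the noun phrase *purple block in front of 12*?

⟦in front of 12⟧ = {x : ⟨x, 12⟩ ∈ ⟦in front of⟧} = {1, 2, 3, 4, 5, 6, 7, 9, 10}
⟦block⟧ = {3, 4, 5, 6, 7, 8, 12}
… ∩ ⟦in front of 12⟧ = {3, 4, 5, 6, 7, 8, 12} ∩ {1, 2, 3, 4, 5, 6, 7, 9, 10} = {3, 4, 5, 6, 7}
… ∩ ⟦purple⟧ = {3, 4, 5, 6, 7} ∩ {1, 2, 5, 7, 9, 10, 11, 12} = {5, 7}
So ⟦purple block in front of 12⟧ = {5, 7}.

{5, 7}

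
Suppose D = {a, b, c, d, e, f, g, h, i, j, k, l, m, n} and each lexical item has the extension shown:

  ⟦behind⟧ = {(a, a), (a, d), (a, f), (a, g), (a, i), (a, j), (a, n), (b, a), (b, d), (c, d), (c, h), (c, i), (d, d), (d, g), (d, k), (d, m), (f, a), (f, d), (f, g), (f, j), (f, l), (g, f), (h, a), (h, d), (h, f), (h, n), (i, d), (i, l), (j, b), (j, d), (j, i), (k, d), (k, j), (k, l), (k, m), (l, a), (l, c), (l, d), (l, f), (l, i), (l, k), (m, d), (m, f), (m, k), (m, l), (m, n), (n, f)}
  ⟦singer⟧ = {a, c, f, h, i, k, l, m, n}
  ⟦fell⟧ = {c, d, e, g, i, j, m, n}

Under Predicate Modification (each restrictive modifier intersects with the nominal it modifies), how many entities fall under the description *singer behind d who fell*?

⟦behind d⟧ = {x : ⟨x, d⟩ ∈ ⟦behind⟧} = {a, b, c, d, f, h, i, j, k, l, m}
⟦who fell⟧ = ⟦fell⟧ = {c, d, e, g, i, j, m, n}
⟦singer⟧ = {a, c, f, h, i, k, l, m, n}
… ∩ ⟦behind d⟧ = {a, c, f, h, i, k, l, m, n} ∩ {a, b, c, d, f, h, i, j, k, l, m} = {a, c, f, h, i, k, l, m}
… ∩ ⟦who fell⟧ = {a, c, f, h, i, k, l, m} ∩ {c, d, e, g, i, j, m, n} = {c, i, m}
⟦singer behind d who fell⟧ = {c, i, m}, so the cardinality is 3.

3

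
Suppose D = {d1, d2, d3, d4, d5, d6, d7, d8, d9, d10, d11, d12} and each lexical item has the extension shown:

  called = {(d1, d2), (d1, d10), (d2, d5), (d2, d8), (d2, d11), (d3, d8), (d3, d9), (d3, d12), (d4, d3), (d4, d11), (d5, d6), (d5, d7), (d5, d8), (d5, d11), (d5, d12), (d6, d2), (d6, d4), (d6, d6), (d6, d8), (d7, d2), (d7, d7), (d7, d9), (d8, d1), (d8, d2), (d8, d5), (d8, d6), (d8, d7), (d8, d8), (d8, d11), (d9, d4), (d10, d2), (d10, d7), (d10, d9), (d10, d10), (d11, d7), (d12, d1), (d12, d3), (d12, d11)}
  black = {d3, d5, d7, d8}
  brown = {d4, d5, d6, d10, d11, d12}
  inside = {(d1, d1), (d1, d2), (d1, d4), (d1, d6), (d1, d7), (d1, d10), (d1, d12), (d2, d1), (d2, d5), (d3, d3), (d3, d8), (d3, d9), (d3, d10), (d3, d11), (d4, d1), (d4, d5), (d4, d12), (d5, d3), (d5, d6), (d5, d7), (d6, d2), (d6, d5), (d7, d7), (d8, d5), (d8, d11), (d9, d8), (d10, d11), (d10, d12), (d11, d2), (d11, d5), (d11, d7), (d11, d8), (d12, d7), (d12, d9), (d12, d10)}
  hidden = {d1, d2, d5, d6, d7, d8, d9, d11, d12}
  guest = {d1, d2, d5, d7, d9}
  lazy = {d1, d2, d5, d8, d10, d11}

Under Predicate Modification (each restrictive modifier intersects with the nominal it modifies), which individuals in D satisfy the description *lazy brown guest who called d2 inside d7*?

{}

⟦who called d2⟧ = {x : ⟨x, d2⟩ ∈ ⟦called⟧} = {d1, d6, d7, d8, d10}
⟦inside d7⟧ = {x : ⟨x, d7⟩ ∈ ⟦inside⟧} = {d1, d5, d7, d11, d12}
⟦guest⟧ = {d1, d2, d5, d7, d9}
… ∩ ⟦who called d2⟧ = {d1, d2, d5, d7, d9} ∩ {d1, d6, d7, d8, d10} = {d1, d7}
… ∩ ⟦inside d7⟧ = {d1, d7} ∩ {d1, d5, d7, d11, d12} = {d1, d7}
… ∩ ⟦lazy⟧ = {d1, d7} ∩ {d1, d2, d5, d8, d10, d11} = {d1}
… ∩ ⟦brown⟧ = {d1} ∩ {d4, d5, d6, d10, d11, d12} = ∅
So ⟦lazy brown guest who called d2 inside d7⟧ = {}.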